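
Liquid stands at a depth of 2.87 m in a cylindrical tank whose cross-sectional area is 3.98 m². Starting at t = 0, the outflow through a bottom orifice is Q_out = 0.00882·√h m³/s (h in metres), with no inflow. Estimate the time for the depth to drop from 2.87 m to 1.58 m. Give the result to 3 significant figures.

395 s

A dh/dt = −Q_out = −0.00882 √h.
∫ h^(−1/2) dh = −(0.00882/A) ∫ dt, giving 2√h = 2√h₀ − (0.00882/A) t.
t = 2A(√h₀ − √h)/0.00882 = 2·3.98·(√2.87 − √1.58)/0.00882
  = 7.9600 × (1.6941 − 1.2570) / 0.00882 = 394.50 s.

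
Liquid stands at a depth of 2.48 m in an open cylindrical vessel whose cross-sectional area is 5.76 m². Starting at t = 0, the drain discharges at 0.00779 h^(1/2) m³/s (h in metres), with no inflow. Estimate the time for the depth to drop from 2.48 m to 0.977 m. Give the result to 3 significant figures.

A dh/dt = −Q_out = −0.00779 √h.
This is separable: 2 d(√h)/dt = −0.00779/A, so √h = √h₀ − (0.00779/(2A)) t.
t = 2A(√h₀ − √h)/0.00779 = 2·5.76·(√2.48 − √0.977)/0.00779
  = 11.520 × (1.5748 − 0.98843) / 0.00779 = 867.13 s.

867 s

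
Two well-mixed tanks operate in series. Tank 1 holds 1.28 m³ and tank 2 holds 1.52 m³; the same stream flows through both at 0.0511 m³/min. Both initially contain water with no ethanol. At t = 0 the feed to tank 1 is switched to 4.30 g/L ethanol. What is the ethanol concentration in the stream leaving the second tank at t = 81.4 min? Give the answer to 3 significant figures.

3.42 g/L

Each tank obeys Vᵢ dCᵢ/dt = Q(Cᵢ₋₁ − Cᵢ), so τᵢ = Vᵢ/Q.
τ₁ = 1.28/0.0511 = 25.049 min; τ₂ = 1.52/0.0511 = 29.746 min.
Tank 1: C₁ = C_in(1 − e^(−t/τ₁)). Tank 2 (τ₁ ≠ τ₂): C₂ = C_in[1 − (τ₁ e^(−t/τ₁) − τ₂ e^(−t/τ₂))/(τ₁ − τ₂)].
At t = 81.4: e^(−t/τ₁) = 0.038788, e^(−t/τ₂) = 0.064794.
C₂ = 4.30·[1 − (25.049·0.038788 − 29.746·0.064794)/(-4.6967)] = 4.30·0.79651 = 3.4250 g/L.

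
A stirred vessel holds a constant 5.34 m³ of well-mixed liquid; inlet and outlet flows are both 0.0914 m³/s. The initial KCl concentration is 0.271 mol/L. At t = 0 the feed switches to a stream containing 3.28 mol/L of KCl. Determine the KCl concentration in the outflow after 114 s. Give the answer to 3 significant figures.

Unsteady species balance (constant V, well mixed): V dC/dt = Q(C_in − C).
Rewrite as dC/dt + C/τ = C_in/τ, τ = V/Q = 58.425 s.
Integrating: C(t) = C_in + (C₀ − C_in) e^(−t/τ).
C(114) = 3.28 + (0.271 − 3.28)·e^(−114/58.425) = 3.28 + (-3.0090)·0.14210 = 2.8524 mol/L.

2.85 mol/L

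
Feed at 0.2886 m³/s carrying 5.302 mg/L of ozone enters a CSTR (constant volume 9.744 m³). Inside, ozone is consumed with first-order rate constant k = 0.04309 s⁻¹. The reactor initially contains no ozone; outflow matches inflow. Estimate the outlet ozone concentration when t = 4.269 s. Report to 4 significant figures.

V dC/dt = Q(C_in − C) − k V C.
This is linear with rate a = Q/V + k = 0.0727082 s⁻¹.
C_ss = Q C_in/(Q + kV) = 2.15981 mg/L; C(t) = C_ss + (C₀ − C_ss) e^(−a t).
C(4.269) = 2.15981 + (-2.15981)·e^(−0.0727082·4.269) = 2.15981 + (-2.15981)·0.733160 = 0.576323 mg/L.

0.5763 mg/L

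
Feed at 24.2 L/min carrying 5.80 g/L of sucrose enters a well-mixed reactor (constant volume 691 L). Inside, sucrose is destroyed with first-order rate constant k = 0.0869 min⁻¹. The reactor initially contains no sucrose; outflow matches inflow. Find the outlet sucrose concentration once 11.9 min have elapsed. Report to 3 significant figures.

V dC/dt = Q(C_in − C) − k V C.
dC/dt = (Q/V) C_in − (Q/V + k) C; effective rate a = Q/V + k = 0.035022 + 0.0869 = 0.12192 min⁻¹.
C_ss = Q C_in/(Q + kV) = 1.6660 g/L; C(t) = C_ss + (C₀ − C_ss) e^(−a t).
C(11.9) = 1.6660 + (-1.6660)·e^(−0.12192·11.9) = 1.6660 + (-1.6660)·0.23437 = 1.2756 g/L.

1.28 g/L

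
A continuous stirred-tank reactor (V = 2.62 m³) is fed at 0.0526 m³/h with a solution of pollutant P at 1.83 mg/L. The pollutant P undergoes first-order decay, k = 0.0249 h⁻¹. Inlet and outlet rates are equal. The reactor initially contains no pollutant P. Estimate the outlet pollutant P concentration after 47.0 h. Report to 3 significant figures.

Accumulation = in − out − consumed: V dC/dt = Q C_in − Q C − k V C.
dC/dt = (Q/V) C_in − (Q/V + k) C; effective rate a = Q/V + k = 0.020076 + 0.0249 = 0.044976 h⁻¹.
C_ss = Q C_in/(Q + kV) = 0.81687 mg/L; C(t) = C_ss + (C₀ − C_ss) e^(−a t).
C(47.0) = 0.81687 + (-0.81687)·e^(−0.044976·47.0) = 0.81687 + (-0.81687)·0.12077 = 0.71822 mg/L.

0.718 mg/L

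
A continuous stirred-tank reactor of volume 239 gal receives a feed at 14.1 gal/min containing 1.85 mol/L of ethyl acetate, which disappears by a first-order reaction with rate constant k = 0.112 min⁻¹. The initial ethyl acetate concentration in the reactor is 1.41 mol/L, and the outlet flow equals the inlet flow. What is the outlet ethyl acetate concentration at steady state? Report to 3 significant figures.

0.638 mol/L

Accumulation = in − out − consumed: V dC/dt = Q C_in − Q C − k V C.
Steady state (dC/dt = 0): C_ss = Q C_in/(Q + kV) = C_in/(1 + kV/Q).
C_ss = 14.1·1.85/(14.1 + 0.112·239) = 26.085/40.868 = 0.63827 mol/L.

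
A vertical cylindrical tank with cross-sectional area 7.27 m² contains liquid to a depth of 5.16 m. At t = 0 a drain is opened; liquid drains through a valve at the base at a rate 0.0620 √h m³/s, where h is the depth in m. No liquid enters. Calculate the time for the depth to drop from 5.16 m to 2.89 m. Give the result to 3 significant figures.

134 s

With no inflow, A dh/dt = −0.0620 √h.
This is separable: 2 d(√h)/dt = −0.0620/A, so √h = √h₀ − (0.0620/(2A)) t.
t = 2A(√h₀ − √h)/0.0620 = 2·7.27·(√5.16 − √2.89)/0.0620
  = 14.540 × (2.2716 − 1.7000) / 0.0620 = 134.04 s.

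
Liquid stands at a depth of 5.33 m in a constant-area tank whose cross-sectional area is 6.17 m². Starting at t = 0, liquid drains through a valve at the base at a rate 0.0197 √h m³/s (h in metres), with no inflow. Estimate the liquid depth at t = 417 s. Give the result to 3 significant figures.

Accumulation of liquid (constant cross-section A): A dh/dt = −0.0197 √h.
Separate and integrate: 2(√h − √h₀) = −(0.0197/A) t.
√h = √5.33 − 0.0197·417/(2·6.17) = 2.3087 − 0.66571 = 1.6430.
h = 1.6430² = 2.6993 m.

2.70 m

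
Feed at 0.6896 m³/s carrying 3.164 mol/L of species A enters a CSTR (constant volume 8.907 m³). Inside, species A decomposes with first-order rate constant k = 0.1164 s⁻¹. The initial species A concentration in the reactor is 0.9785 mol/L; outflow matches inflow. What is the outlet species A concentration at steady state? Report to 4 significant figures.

1.264 mol/L

Species balance: V dC/dt = Q C_in − Q C − k V C.
At steady state: 0 = Q C_in − (Q + kV) C_ss, so C_ss = Q C_in/(Q + kV).
C_ss = 0.6896·3.164/(0.6896 + 0.1164·8.907) = 2.18189/1.72637 = 1.26386 mol/L.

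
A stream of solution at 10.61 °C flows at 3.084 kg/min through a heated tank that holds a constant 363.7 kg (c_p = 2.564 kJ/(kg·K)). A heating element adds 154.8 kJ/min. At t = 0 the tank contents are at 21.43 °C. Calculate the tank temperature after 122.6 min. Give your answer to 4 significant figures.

27.09 °C

M c_p dT/dt = ṁ c_p (T_in − T) + Q̇.
τ = M/ṁ = 117.931 min; T_ss = T_in + Q̇/(ṁ c_p) = 10.61 + 154.8/(3.084·2.564) = 30.1867 °C.
Integrating: T(t) = T_ss + (T₀ − T_ss) e^(−t/τ).
T(122.6) = 30.1867 + (-8.75666)·e^(−122.6/117.931) = 30.1867 + (-8.75666)·0.353600 = 27.0903 °C.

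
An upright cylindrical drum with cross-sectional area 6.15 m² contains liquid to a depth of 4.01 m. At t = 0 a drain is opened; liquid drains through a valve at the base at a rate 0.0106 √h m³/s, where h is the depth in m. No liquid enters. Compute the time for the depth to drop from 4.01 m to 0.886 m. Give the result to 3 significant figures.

Unsteady balance on liquid volume: A dh/dt = −0.0106 √h.
∫ h^(−1/2) dh = −(0.0106/A) ∫ dt, giving 2√h = 2√h₀ − (0.0106/A) t.
t = 2A(√h₀ − √h)/0.0106 = 2·6.15·(√4.01 − √0.886)/0.0106
  = 12.300 × (2.0025 − 0.94128) / 0.0106 = 1231.4 s.

1230 s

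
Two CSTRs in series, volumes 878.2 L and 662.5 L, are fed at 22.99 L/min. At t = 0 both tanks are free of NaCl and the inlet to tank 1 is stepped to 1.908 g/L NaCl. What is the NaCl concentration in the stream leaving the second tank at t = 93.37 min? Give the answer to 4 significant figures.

1.463 g/L

Time constants: τᵢ = Vᵢ/Q for each well-mixed tank.
τ₁ = 878.2/22.99 = 38.1992 min; τ₂ = 662.5/22.99 = 28.8169 min.
Tank 1: C₁ = C_in(1 − e^(−t/τ₁)). Tank 2 (τ₁ ≠ τ₂): C₂ = C_in[1 − (τ₁ e^(−t/τ₁) − τ₂ e^(−t/τ₂))/(τ₁ − τ₂)].
At t = 93.37: e^(−t/τ₁) = 0.0867877, e^(−t/τ₂) = 0.0391594.
C₂ = 1.908·[1 − (38.1992·0.0867877 − 28.8169·0.0391594)/(9.38234)] = 1.908·0.766927 = 1.46330 g/L.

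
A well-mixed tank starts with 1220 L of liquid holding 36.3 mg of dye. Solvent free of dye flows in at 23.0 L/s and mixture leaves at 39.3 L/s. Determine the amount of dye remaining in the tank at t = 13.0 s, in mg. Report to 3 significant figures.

22.9 mg

Let m(t) be the amount of dye. Volume: V(t) = V₀ + (Q_in − Q_out) t = 1220 − 16.300 t; V(13.0) = 1008.1 L.
Solute balance: dm/dt = 0 − Q_out C = −Q_out m/V(t).
dm/m = −Q_out dt/(V₀ − 16.300 t); integrating gives ln(m/m₀) = −(Q_out/(Q_in−Q_out)) ln(V/V₀).
m = m₀ (V₀/V)^(Q_out/(Q_in−Q_out)) = 36.3 × (1220/1008.1)^(-2.4110) = 22.916 mg.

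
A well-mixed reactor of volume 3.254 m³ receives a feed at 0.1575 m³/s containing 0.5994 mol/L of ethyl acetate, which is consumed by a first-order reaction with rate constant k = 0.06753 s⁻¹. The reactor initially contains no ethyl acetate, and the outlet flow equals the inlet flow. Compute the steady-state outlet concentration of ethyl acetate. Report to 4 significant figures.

0.2503 mol/L

V dC/dt = Q(C_in − C) − k V C.
Steady state (dC/dt = 0): C_ss = Q C_in/(Q + kV) = C_in/(1 + kV/Q).
C_ss = 0.1575·0.5994/(0.1575 + 0.06753·3.254) = 0.0944055/0.377243 = 0.250251 mol/L.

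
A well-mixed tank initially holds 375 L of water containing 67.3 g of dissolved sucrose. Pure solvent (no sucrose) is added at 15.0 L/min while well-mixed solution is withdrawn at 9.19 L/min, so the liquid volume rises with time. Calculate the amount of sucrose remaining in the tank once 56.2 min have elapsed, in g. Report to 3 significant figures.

25.0 g

Let m(t) be the amount of sucrose. Volume: V(t) = V₀ + (Q_in − Q_out) t = 375 + 5.8100 t; V(56.2) = 701.52 L.
Species balance (pure solvent in): dm/dt = −Q_out · m/V(t).
Separate: dm/m = −Q_out dt/V(t) ⇒ ln(m/m₀) = −(Q_out/(Q_in−Q_out)) ln(V/V₀).
m = m₀ (V₀/V)^(Q_out/(Q_in−Q_out)) = 67.3 × (375/701.52)^(1.5818) = 24.990 g.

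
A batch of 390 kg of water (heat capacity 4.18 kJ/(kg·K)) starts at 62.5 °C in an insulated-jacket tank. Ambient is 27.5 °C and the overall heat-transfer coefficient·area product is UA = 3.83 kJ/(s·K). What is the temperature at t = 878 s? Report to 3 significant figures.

First-law balance (no shaft work): M c_p dT/dt = −UA(T − T_amb).
dT/dt = (T_ss − T)/τ with T_ss = T_amb = 27.500 °C, τ = M c_p/UA = 390·4.18/3.83 = 425.64 s.
Integrating: T(t) = T_ss + (T₀ − T_ss) e^(−t/τ).
T(878) = 27.500 + (35.000)·0.12710 = 31.949 °C.

31.9 °C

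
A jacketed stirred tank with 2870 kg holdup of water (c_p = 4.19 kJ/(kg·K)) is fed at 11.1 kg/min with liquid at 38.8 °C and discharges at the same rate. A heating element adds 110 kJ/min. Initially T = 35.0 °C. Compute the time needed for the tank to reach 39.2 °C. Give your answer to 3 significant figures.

296 min

M c_p dT/dt = ṁ c_p (T_in − T) + Q̇.
τ = M/ṁ = 258.56 min; T_ss = T_in + Q̇/(ṁ c_p) = 41.165 °C.
T(t) = T_ss + (T₀ − T_ss) e^(−t/τ). Set T = 39.2:
e^(−t/τ) = (39.2 − 41.165)/(35.0 − 41.165) = 0.31875
t = −258.56 · ln(0.31875) = 295.62 min.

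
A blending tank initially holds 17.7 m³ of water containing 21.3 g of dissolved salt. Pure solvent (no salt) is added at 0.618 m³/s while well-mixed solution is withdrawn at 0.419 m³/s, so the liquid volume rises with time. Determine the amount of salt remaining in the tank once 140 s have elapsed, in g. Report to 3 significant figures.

Total volume: dV/dt = Q_in − Q_out = 0.19900 m³/s, so V(t) = 17.7 + 0.19900 t and V(140) = 45.560 m³.
No salt enters, so dm/dt = −Q_out · (m/V).
dm/m = −Q_out dt/(V₀ + 0.19900 t); integrating gives ln(m/m₀) = −(Q_out/(Q_in−Q_out)) ln(V/V₀).
m = m₀ (V₀/V)^(Q_out/(Q_in−Q_out)) = 21.3 × (17.7/45.560)^(2.1055) = 2.9096 g.

2.91 g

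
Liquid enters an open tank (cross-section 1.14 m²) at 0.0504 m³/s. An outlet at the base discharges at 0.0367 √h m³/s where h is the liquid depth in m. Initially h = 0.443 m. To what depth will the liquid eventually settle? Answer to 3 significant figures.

Level balance: A dh/dt = 0.0504 − 0.0367 √h. Setting dh/dt = 0:
Q_in = 0.0367 √h_ss ⇒ √h_ss = 0.0504/0.0367 = 1.3733.
h_ss = 1.3733² = 1.8859 m. (Since h₀ = 0.443 m < h_ss, the level will rise toward this value.)

1.89 m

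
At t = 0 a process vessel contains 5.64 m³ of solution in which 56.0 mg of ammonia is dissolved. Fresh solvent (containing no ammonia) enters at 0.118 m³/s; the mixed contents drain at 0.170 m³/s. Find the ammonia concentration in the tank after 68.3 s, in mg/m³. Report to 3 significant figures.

1.04 mg/m³

Let m(t) be the amount of ammonia. Volume: V(t) = V₀ + (Q_in − Q_out) t = 5.64 − 0.052000 t; V(68.3) = 2.0884 m³.
No ammonia enters, so dm/dt = −Q_out · (m/V).
dm/m = −Q_out dt/(V₀ − 0.052000 t); integrating gives ln(m/m₀) = −(Q_out/(Q_in−Q_out)) ln(V/V₀).
m = m₀ (V₀/V)^(Q_out/(Q_in−Q_out)) = 56.0 × (5.64/2.0884)^(-3.2692) = 2.1758 mg.
C = m/V = 2.1758/2.0884 = 1.0419 mg/m³.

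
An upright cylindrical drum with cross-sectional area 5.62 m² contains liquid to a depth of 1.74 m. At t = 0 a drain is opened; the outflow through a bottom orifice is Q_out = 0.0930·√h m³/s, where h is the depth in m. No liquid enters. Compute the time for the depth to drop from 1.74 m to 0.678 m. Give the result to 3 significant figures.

59.9 s

A dh/dt = −Q_out = −0.0930 √h.
This is separable: 2 d(√h)/dt = −0.0930/A, so √h = √h₀ − (0.0930/(2A)) t.
t = 2A(√h₀ − √h)/0.0930 = 2·5.62·(√1.74 − √0.678)/0.0930
  = 11.240 × (1.3191 − 0.82341) / 0.0930 = 59.908 s.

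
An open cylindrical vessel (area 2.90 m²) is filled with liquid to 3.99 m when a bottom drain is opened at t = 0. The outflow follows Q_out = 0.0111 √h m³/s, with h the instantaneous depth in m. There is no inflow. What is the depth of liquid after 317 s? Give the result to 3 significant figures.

1.93 m

With no inflow, A dh/dt = −0.0111 √h.
Separate and integrate: 2(√h − √h₀) = −(0.0111/A) t.
√h = √3.99 − 0.0111·317/(2·2.90) = 1.9975 − 0.60667 = 1.3908.
h = 1.3908² = 1.9344 m.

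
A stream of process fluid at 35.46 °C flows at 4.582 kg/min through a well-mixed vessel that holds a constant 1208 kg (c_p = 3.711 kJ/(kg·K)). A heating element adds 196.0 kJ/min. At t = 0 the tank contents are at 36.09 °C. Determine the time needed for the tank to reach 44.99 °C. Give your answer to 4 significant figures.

M c_p dT/dt = ṁ c_p (T_in − T) + Q̇.
τ = M/ṁ = 263.640 min; T_ss = T_in + Q̇/(ṁ c_p) = 46.9868 °C.
T(t) = T_ss + (T₀ − T_ss) e^(−t/τ). Set T = 44.99:
e^(−t/τ) = (44.99 − 46.9868)/(36.09 − 46.9868) = 0.183249
t = −263.640 · ln(0.183249) = 447.374 min.

447.4 min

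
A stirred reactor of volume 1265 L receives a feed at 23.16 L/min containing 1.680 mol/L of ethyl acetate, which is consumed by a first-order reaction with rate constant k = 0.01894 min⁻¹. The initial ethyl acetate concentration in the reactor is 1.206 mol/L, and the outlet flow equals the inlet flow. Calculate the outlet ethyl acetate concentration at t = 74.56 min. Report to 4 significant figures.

Species balance: V dC/dt = Q C_in − Q C − k V C.
dC/dt = (Q/V) C_in − (Q/V + k) C; effective rate a = Q/V + k = 0.0183083 + 0.01894 = 0.0372483 min⁻¹.
C_ss = Q C_in/(Q + kV) = 0.825754 mol/L; C(t) = C_ss + (C₀ − C_ss) e^(−a t).
C(74.56) = 0.825754 + (0.380246)·e^(−0.0372483·74.56) = 0.825754 + (0.380246)·0.0622104 = 0.849410 mol/L.

0.8494 mol/L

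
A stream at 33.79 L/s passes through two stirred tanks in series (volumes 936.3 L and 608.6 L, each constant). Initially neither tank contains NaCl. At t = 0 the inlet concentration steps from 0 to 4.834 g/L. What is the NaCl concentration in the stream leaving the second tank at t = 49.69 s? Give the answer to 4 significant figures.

Each tank obeys Vᵢ dCᵢ/dt = Q(Cᵢ₋₁ − Cᵢ), so τᵢ = Vᵢ/Q.
τ₁ = 936.3/33.79 = 27.7094 s; τ₂ = 608.6/33.79 = 18.0112 s.
Solving the cascade with C₁(0)=C₂(0)=0 gives C₂(t) = C_in[1 − (τ₁ e^(−t/τ₁) − τ₂ e^(−t/τ₂))/(τ₁ − τ₂)].
At t = 49.69: e^(−t/τ₁) = 0.166418, e^(−t/τ₂) = 0.0633657.
C₂ = 4.834·[1 − (27.7094·0.166418 − 18.0112·0.0633657)/(9.69814)] = 4.834·0.642196 = 3.10438 g/L.

3.104 g/L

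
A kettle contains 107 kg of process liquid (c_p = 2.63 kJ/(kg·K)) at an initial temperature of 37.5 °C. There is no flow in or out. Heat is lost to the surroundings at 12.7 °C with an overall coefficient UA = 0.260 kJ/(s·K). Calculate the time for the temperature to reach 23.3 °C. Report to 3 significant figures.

Unsteady energy balance on the tank contents: M c_p dT/dt = −UA(T − T_amb).
τ = M c_p/UA = 1082.3 s; T_ss = T_amb = 12.700 °C.
T(t) = T_ss + (T₀ − T_ss)e^(−t/τ); set T = 23.3:
t = −τ ln[(T − T_ss)/(T₀ − T_ss)] = −1082.3 · ln(0.42742) = 919.98 s.

920 s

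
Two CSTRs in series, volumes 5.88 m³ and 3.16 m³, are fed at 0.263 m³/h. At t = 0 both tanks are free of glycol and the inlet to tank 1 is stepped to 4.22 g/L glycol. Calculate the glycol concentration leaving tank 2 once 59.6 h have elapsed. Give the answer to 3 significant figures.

Time constants: τᵢ = Vᵢ/Q for each well-mixed tank.
τ₁ = 5.88/0.263 = 22.357 h; τ₂ = 3.16/0.263 = 12.015 h.
Tank 1: C₁ = C_in(1 − e^(−t/τ₁)). Tank 2 (τ₁ ≠ τ₂): C₂ = C_in[1 − (τ₁ e^(−t/τ₁) − τ₂ e^(−t/τ₂))/(τ₁ − τ₂)].
At t = 59.6: e^(−t/τ₁) = 0.069545, e^(−t/τ₂) = 0.0070103.
C₂ = 4.22·[1 − (22.357·0.069545 − 12.015·0.0070103)/(10.342)] = 4.22·0.85780 = 3.6199 g/L.

3.62 g/L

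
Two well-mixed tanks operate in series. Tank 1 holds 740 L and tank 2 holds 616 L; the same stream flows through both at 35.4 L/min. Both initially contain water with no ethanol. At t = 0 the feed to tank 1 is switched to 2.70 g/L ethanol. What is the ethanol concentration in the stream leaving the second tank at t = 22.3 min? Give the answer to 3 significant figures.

0.879 g/L

Species balance on tank i: dCᵢ/dt = (Cᵢ₋₁ − Cᵢ)/τᵢ with τᵢ = Vᵢ/Q.
τ₁ = 740/35.4 = 20.904 min; τ₂ = 616/35.4 = 17.401 min.
Tank 1: C₁ = C_in(1 − e^(−t/τ₁)). Tank 2 (τ₁ ≠ τ₂): C₂ = C_in[1 − (τ₁ e^(−t/τ₁) − τ₂ e^(−t/τ₂))/(τ₁ − τ₂)].
At t = 22.3: e^(−t/τ₁) = 0.34411, e^(−t/τ₂) = 0.27761.
C₂ = 2.70·[1 − (20.904·0.34411 − 17.401·0.27761)/(3.5028)] = 2.70·0.32553 = 0.87893 g/L.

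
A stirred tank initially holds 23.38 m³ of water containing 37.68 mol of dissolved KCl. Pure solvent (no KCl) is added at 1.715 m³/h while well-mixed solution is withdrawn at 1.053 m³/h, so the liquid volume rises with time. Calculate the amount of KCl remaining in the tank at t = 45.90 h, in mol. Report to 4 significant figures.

10.02 mol

Let m(t) be the amount of KCl. Volume: V(t) = V₀ + (Q_in − Q_out) t = 23.38 + 0.662000 t; V(45.90) = 53.7658 m³.
Solute balance: dm/dt = 0 − Q_out C = −Q_out m/V(t).
dm/m = −Q_out dt/(V₀ + 0.662000 t); integrating gives ln(m/m₀) = −(Q_out/(Q_in−Q_out)) ln(V/V₀).
m = m₀ (V₀/V)^(Q_out/(Q_in−Q_out)) = 37.68 × (23.38/53.7658)^(1.59063) = 10.0193 mol.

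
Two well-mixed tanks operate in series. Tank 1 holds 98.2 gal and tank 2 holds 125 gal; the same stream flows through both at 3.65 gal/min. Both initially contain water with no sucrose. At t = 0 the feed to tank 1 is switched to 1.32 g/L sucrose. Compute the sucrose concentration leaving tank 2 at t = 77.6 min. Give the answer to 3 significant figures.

Time constants: τᵢ = Vᵢ/Q for each well-mixed tank.
τ₁ = 98.2/3.65 = 26.904 min; τ₂ = 125/3.65 = 34.247 min.
Solving the cascade with C₁(0)=C₂(0)=0 gives C₂(t) = C_in[1 − (τ₁ e^(−t/τ₁) − τ₂ e^(−t/τ₂))/(τ₁ − τ₂)].
At t = 77.6: e^(−t/τ₁) = 0.055893, e^(−t/τ₂) = 0.10373.
C₂ = 1.32·[1 − (26.904·0.055893 − 34.247·0.10373)/(-7.3425)] = 1.32·0.72097 = 0.95167 g/L.

0.952 g/L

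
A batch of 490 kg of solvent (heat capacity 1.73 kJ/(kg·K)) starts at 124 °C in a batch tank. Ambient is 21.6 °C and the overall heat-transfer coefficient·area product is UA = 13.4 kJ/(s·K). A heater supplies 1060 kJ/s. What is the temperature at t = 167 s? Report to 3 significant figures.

102 °C

Lumped-capacitance energy balance: M c_p dT/dt = UA(T_amb − T) + Q̇.
dT/dt = (T_ss − T)/τ with T_ss = T_amb + Q̇/UA = 21.6 + 1060/13.4 = 100.70 °C, τ = M c_p/UA = 490·1.73/13.4 = 63.261 s.
Solution: T(t) = T_ss + (T₀ − T_ss) e^(−t/τ).
T(167) = 100.70 + (23.296)·0.071372 = 102.37 °C.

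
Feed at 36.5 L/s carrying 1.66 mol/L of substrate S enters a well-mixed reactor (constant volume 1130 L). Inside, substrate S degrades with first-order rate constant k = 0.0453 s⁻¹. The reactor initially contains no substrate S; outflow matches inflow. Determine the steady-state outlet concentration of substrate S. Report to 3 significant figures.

Accumulation = in − out − consumed: V dC/dt = Q C_in − Q C − k V C.
Steady state (dC/dt = 0): C_ss = Q C_in/(Q + kV) = C_in/(1 + kV/Q).
C_ss = 36.5·1.66/(36.5 + 0.0453·1130) = 60.590/87.689 = 0.69096 mol/L.

0.691 mol/L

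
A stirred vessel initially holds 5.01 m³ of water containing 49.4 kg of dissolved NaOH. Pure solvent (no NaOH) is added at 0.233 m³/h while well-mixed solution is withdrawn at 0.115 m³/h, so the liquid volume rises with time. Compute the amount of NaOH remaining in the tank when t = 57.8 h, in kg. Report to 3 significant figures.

Total volume: dV/dt = Q_in − Q_out = 0.11800 m³/h, so V(t) = 5.01 + 0.11800 t and V(57.8) = 11.830 m³.
Species balance (pure solvent in): dm/dt = −Q_out · m/V(t).
dm/m = −Q_out dt/(V₀ + 0.11800 t); integrating gives ln(m/m₀) = −(Q_out/(Q_in−Q_out)) ln(V/V₀).
m = m₀ (V₀/V)^(Q_out/(Q_in−Q_out)) = 49.4 × (5.01/11.830)^(0.97458) = 21.382 kg.

21.4 kg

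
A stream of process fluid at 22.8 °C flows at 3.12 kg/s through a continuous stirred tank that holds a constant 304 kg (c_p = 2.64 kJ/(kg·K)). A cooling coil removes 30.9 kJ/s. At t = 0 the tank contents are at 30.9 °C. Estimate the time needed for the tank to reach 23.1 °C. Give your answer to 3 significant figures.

Energy balance: M c_p dT/dt = ṁ c_p (T_in − T) − 30.9.
τ = M/ṁ = 97.436 s; T_ss = T_in − Q̇/(ṁ c_p) = 19.049 °C.
T(t) = T_ss + (T₀ − T_ss) e^(−t/τ). Set T = 23.1:
e^(−t/τ) = (23.1 − 19.049)/(30.9 − 19.049) = 0.34185
t = −97.436 · ln(0.34185) = 104.59 s.

105 s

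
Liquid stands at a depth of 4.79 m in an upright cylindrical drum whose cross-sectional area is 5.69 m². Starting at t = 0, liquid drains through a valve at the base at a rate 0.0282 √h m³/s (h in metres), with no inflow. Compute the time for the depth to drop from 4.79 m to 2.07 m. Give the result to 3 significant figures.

303 s

A dh/dt = −Q_out = −0.0282 √h.
∫ h^(−1/2) dh = −(0.0282/A) ∫ dt, giving 2√h = 2√h₀ − (0.0282/A) t.
t = 2A(√h₀ − √h)/0.0282 = 2·5.69·(√4.79 − √2.07)/0.0282
  = 11.380 × (2.1886 − 1.4387) / 0.0282 = 302.60 s.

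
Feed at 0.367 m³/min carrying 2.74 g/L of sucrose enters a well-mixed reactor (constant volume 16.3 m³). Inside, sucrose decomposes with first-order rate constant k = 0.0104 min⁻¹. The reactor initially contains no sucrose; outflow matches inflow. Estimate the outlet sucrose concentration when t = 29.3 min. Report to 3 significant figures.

1.16 g/L

Species balance: V dC/dt = Q C_in − Q C − k V C.
This is linear with rate a = Q/V + k = 0.032915 min⁻¹.
C_ss = Q C_in/(Q + kV) = 1.8743 g/L; C(t) = C_ss + (C₀ − C_ss) e^(−a t).
C(29.3) = 1.8743 + (-1.8743)·e^(−0.032915·29.3) = 1.8743 + (-1.8743)·0.38120 = 1.1598 g/L.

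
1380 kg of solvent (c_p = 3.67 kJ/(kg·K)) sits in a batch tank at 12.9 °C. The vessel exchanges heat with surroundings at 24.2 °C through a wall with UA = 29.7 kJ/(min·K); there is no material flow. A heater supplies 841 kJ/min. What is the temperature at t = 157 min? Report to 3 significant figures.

Energy balance: M c_p dT/dt = −UA(T − T_amb) + Q̇.
dT/dt = (T_ss − T)/τ with T_ss = T_amb + Q̇/UA = 24.2 + 841/29.7 = 52.516 °C, τ = M c_p/UA = 1380·3.67/29.7 = 170.53 min.
T approaches T_ss exponentially: T(t) = T_ss + (T₀ − T_ss) e^(−t/τ).
T(157) = 52.516 + (-39.616)·0.39825 = 36.739 °C.

36.7 °C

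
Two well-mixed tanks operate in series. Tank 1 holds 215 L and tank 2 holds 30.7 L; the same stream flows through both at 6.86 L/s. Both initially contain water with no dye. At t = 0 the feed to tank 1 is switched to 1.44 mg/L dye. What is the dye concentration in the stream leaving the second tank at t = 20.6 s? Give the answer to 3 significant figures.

0.572 mg/L

Species balance on tank i: dCᵢ/dt = (Cᵢ₋₁ − Cᵢ)/τᵢ with τᵢ = Vᵢ/Q.
τ₁ = 215/6.86 = 31.341 s; τ₂ = 30.7/6.86 = 4.4752 s.
Tank 1: C₁ = C_in(1 − e^(−t/τ₁)). Tank 2 (τ₁ ≠ τ₂): C₂ = C_in[1 − (τ₁ e^(−t/τ₁) − τ₂ e^(−t/τ₂))/(τ₁ − τ₂)].
At t = 20.6: e^(−t/τ₁) = 0.51826, e^(−t/τ₂) = 0.010020.
C₂ = 1.44·[1 − (31.341·0.51826 − 4.4752·0.010020)/(26.866)] = 1.44·0.39708 = 0.57180 mg/L.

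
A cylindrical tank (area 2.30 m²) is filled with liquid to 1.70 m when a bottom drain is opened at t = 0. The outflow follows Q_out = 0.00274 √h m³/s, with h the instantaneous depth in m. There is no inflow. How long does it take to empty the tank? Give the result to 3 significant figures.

With no inflow, A dh/dt = −0.00274 √h.
∫ h^(−1/2) dh = −(0.00274/A) ∫ dt, giving 2√h = 2√h₀ − (0.00274/A) t.
Tank is empty when √h = 0: t_empty = 2A√h₀/0.00274.
t_empty = 2·2.30·√1.70/0.00274 = 4.6000·1.3038/0.00274 = 2188.9 s.

2190 s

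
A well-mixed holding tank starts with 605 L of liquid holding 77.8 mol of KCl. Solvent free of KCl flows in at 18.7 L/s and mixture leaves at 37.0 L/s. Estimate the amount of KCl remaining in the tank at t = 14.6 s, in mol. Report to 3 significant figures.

24.0 mol

Let m(t) be the amount of KCl. Volume: V(t) = V₀ + (Q_in − Q_out) t = 605 − 18.300 t; V(14.6) = 337.82 L.
Solute balance: dm/dt = 0 − Q_out C = −Q_out m/V(t).
Separate: dm/m = −Q_out dt/V(t) ⇒ ln(m/m₀) = −(Q_out/(Q_in−Q_out)) ln(V/V₀).
m = m₀ (V₀/V)^(Q_out/(Q_in−Q_out)) = 77.8 × (605/337.82)^(-2.0219) = 23.950 mol.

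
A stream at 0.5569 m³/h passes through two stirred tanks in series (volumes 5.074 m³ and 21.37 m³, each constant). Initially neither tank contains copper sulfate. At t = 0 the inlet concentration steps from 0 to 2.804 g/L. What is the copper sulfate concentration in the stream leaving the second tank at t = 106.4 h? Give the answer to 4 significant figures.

2.574 g/L

Time constants: τᵢ = Vᵢ/Q for each well-mixed tank.
τ₁ = 5.074/0.5569 = 9.11115 h; τ₂ = 21.37/0.5569 = 38.3731 h.
Tank 1: C₁ = C_in(1 − e^(−t/τ₁)). Tank 2 (τ₁ ≠ τ₂): C₂ = C_in[1 − (τ₁ e^(−t/τ₁) − τ₂ e^(−t/τ₂))/(τ₁ − τ₂)].
At t = 106.4: e^(−t/τ₁) = 8.47833e-06, e^(−t/τ₂) = 0.0624885.
C₂ = 2.804·[1 − (9.11115·8.47833e-06 − 38.3731·0.0624885)/(-29.2620)] = 2.804·0.918057 = 2.57423 g/L.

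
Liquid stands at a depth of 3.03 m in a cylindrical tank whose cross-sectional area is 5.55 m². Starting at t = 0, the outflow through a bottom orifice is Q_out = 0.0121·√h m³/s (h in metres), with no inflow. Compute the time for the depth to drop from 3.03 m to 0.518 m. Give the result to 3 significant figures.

937 s

Accumulation of liquid (constant cross-section A): A dh/dt = −0.0121 √h.
Separate and integrate: 2(√h − √h₀) = −(0.0121/A) t.
t = 2A(√h₀ − √h)/0.0121 = 2·5.55·(√3.03 − √0.518)/0.0121
  = 11.100 × (1.7407 − 0.71972) / 0.0121 = 936.59 s.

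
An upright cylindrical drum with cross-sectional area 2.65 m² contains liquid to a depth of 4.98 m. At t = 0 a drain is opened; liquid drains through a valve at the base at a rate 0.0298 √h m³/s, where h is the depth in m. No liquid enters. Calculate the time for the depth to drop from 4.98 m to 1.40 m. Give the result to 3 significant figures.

186 s

Mass balance (ρ constant): A dh/dt = −0.0298 √h.
This is separable: 2 d(√h)/dt = −0.0298/A, so √h = √h₀ − (0.0298/(2A)) t.
t = 2A(√h₀ − √h)/0.0298 = 2·2.65·(√4.98 − √1.40)/0.0298
  = 5.3000 × (2.2316 − 1.1832) / 0.0298 = 186.46 s.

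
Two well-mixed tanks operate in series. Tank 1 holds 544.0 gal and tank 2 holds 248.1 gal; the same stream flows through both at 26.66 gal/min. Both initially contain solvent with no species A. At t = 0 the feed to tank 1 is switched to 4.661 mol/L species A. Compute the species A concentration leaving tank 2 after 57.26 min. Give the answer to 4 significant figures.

4.151 mol/L

Species balance on tank i: dCᵢ/dt = (Cᵢ₋₁ − Cᵢ)/τᵢ with τᵢ = Vᵢ/Q.
τ₁ = 544.0/26.66 = 20.4051 min; τ₂ = 248.1/26.66 = 9.30608 min.
Tank 1: C₁ = C_in(1 − e^(−t/τ₁)). Tank 2 (τ₁ ≠ τ₂): C₂ = C_in[1 − (τ₁ e^(−t/τ₁) − τ₂ e^(−t/τ₂))/(τ₁ − τ₂)].
At t = 57.26: e^(−t/τ₁) = 0.0604366, e^(−t/τ₂) = 0.00212716.
C₂ = 4.661·[1 − (20.4051·0.0604366 − 9.30608·0.00212716)/(11.0990)] = 4.661·0.890673 = 4.15143 mol/L.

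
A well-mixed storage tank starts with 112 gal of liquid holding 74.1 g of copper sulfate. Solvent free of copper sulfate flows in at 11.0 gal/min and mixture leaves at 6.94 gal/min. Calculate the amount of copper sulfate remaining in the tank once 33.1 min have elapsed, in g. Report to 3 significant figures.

19.3 g

Let m(t) be the amount of copper sulfate. Volume: V(t) = V₀ + (Q_in − Q_out) t = 112 + 4.0600 t; V(33.1) = 246.39 gal.
No copper sulfate enters, so dm/dt = −Q_out · (m/V).
Separate: dm/m = −Q_out dt/V(t) ⇒ ln(m/m₀) = −(Q_out/(Q_in−Q_out)) ln(V/V₀).
m = m₀ (V₀/V)^(Q_out/(Q_in−Q_out)) = 74.1 × (112/246.39)^(1.7094) = 19.255 g.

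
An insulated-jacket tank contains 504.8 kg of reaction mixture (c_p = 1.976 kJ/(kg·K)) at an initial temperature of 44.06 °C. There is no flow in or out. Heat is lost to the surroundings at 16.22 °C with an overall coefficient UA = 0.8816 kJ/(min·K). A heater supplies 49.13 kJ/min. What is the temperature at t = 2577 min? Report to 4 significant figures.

M c_p dT/dt = −UA(T − T_amb) + Q̇.
dT/dt = (T_ss − T)/τ with T_ss = T_amb + Q̇/UA = 16.22 + 49.13/0.8816 = 71.9482 °C, τ = M c_p/UA = 504.8·1.976/0.8816 = 1131.45 min.
Integrating: T(t) = T_ss + (T₀ − T_ss) e^(−t/τ).
T(2577) = 71.9482 + (-27.8882)·0.102529 = 69.0889 °C.

69.09 °C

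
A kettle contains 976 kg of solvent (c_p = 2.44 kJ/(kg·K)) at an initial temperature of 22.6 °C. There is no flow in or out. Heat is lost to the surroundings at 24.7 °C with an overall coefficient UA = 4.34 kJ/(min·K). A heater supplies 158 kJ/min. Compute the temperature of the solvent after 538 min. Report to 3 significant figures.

46.7 °C

First-law balance (no shaft work): M c_p dT/dt = −UA(T − T_amb) + Q̇.
dT/dt = (T_ss − T)/τ with T_ss = T_amb + Q̇/UA = 24.7 + 158/4.34 = 61.106 °C, τ = M c_p/UA = 976·2.44/4.34 = 548.72 min.
Integrating: T(t) = T_ss + (T₀ − T_ss) e^(−t/τ).
T(538) = 61.106 + (-38.506)·0.37514 = 46.661 °C.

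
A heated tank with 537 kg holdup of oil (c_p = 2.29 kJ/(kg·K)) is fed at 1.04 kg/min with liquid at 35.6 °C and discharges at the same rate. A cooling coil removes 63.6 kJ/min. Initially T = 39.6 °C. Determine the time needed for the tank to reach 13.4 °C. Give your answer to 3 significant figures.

991 min

M c_p dT/dt = ṁ c_p (T_in − T) − Q̇.
τ = M/ṁ = 516.35 min; T_ss = T_in − Q̇/(ṁ c_p) = 8.8953 °C.
T(t) = T_ss + (T₀ − T_ss) e^(−t/τ). Set T = 13.4:
e^(−t/τ) = (13.4 − 8.8953)/(39.6 − 8.8953) = 0.14671
t = −516.35 · ln(0.14671) = 991.02 min.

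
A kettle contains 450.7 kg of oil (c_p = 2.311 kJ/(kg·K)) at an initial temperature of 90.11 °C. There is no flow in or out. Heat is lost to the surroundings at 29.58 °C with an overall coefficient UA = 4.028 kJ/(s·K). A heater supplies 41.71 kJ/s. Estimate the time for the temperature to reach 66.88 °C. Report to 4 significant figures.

160.8 s

M c_p dT/dt = −UA(T − T_amb) + Q̇.
τ = M c_p/UA = 258.582 s; T_ss = T_amb + Q̇/UA = 29.58 + 41.71/4.028 = 39.9350 °C.
T(t) = T_ss + (T₀ − T_ss)e^(−t/τ); set T = 66.88:
t = −τ ln[(T − T_ss)/(T₀ − T_ss)] = −258.582 · ln(0.537020) = 160.765 s.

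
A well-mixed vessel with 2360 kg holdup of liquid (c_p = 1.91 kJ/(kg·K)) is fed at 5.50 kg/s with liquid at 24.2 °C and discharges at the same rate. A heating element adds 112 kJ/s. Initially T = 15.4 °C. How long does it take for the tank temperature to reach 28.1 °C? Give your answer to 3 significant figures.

First-law balance (no shaft work): M c_p dT/dt = ṁ c_p (T_in − T) + 112.
τ = M/ṁ = 429.09 s; T_ss = T_in + Q̇/(ṁ c_p) = 34.862 °C.
T(t) = T_ss + (T₀ − T_ss) e^(−t/τ). Set T = 28.1:
e^(−t/τ) = (28.1 − 34.862)/(15.4 − 34.862) = 0.34743
t = −429.09 · ln(0.34743) = 453.63 s.

454 s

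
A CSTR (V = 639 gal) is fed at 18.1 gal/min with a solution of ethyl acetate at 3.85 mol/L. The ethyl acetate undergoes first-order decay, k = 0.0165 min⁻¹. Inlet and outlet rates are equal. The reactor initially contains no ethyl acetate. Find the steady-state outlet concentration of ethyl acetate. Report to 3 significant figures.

Species balance: V dC/dt = Q C_in − Q C − k V C.
At steady state: 0 = Q C_in − (Q + kV) C_ss, so C_ss = Q C_in/(Q + kV).
C_ss = 18.1·3.85/(18.1 + 0.0165·639) = 69.685/28.644 = 2.4328 mol/L.

2.43 mol/L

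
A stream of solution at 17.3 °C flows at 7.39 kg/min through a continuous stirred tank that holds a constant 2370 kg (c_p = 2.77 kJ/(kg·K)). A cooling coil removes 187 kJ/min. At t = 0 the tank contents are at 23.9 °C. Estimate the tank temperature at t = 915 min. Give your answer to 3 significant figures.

Heat balance on the well-mixed liquid: M c_p dT/dt = ṁ c_p (T_in − T) − 187.
τ = M/ṁ = 320.70 min; T_ss = T_in − Q̇/(ṁ c_p) = 17.3 − 187/(7.39·2.77) = 8.1648 °C.
Solution: T(t) = T_ss + (T₀ − T_ss) e^(−t/τ).
T(915) = 8.1648 + (15.735)·e^(−915/320.70) = 8.1648 + (15.735)·0.057665 = 9.0722 °C.

9.07 °C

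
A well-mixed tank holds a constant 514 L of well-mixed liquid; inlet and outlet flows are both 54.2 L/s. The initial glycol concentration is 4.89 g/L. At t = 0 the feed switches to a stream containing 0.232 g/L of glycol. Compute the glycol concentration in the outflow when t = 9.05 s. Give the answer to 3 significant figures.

2.03 g/L

Transient balance on the dissolved component: V dC/dt = Q(C_in − C).
Rewrite as dC/dt + C/τ = C_in/τ, τ = V/Q = 9.4834 s.
This is linear first-order; C(t) = C_in + (C₀ − C_in) e^(−t/τ).
C(9.05) = 0.232 + (4.89 − 0.232)·e^(−9.05/9.4834) = 0.232 + (4.6580)·0.38508 = 2.0257 g/L.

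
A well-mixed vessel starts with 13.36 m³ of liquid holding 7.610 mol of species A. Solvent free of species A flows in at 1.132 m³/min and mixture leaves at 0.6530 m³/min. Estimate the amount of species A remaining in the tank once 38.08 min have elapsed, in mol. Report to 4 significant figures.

2.353 mol

Total volume: dV/dt = Q_in − Q_out = 0.479000 m³/min, so V(t) = 13.36 + 0.479000 t and V(38.08) = 31.6003 m³.
Solute balance: dm/dt = 0 − Q_out C = −Q_out m/V(t).
dm/m = −Q_out dt/(V₀ + 0.479000 t); integrating gives ln(m/m₀) = −(Q_out/(Q_in−Q_out)) ln(V/V₀).
m = m₀ (V₀/V)^(Q_out/(Q_in−Q_out)) = 7.610 × (13.36/31.6003)^(1.36326) = 2.35333 mol.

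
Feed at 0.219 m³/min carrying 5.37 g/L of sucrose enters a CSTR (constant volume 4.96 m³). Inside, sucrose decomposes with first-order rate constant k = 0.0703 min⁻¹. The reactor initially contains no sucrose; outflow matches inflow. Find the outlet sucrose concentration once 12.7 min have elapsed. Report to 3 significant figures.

Species balance: V dC/dt = Q C_in − Q C − k V C.
dC/dt = (Q/V) C_in − (Q/V + k) C; effective rate a = Q/V + k = 0.044153 + 0.0703 = 0.11445 min⁻¹.
C_ss = Q C_in/(Q + kV) = 2.0716 g/L; C(t) = C_ss + (C₀ − C_ss) e^(−a t).
C(12.7) = 2.0716 + (-2.0716)·e^(−0.11445·12.7) = 2.0716 + (-2.0716)·0.23374 = 1.5874 g/L.

1.59 g/L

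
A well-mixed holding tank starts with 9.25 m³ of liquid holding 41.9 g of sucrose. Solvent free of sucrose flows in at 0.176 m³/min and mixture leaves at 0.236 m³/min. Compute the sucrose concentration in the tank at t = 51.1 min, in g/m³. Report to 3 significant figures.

1.39 g/m³

Let m(t) be the amount of sucrose. Volume: V(t) = V₀ + (Q_in − Q_out) t = 9.25 − 0.060000 t; V(51.1) = 6.1840 m³.
No sucrose enters, so dm/dt = −Q_out · (m/V).
dm/m = −Q_out dt/(V₀ − 0.060000 t); integrating gives ln(m/m₀) = −(Q_out/(Q_in−Q_out)) ln(V/V₀).
m = m₀ (V₀/V)^(Q_out/(Q_in−Q_out)) = 41.9 × (9.25/6.1840)^(-3.9333) = 8.5977 g.
C = m/V = 8.5977/6.1840 = 1.3903 g/m³.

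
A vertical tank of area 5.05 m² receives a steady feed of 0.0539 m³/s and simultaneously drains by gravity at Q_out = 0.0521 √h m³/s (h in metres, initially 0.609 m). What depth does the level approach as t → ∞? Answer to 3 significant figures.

A dh/dt = Q_in − 0.0521 √h. Steady state requires inflow = outflow:
Q_in = 0.0521 √h_ss ⇒ √h_ss = 0.0539/0.0521 = 1.0345.
h_ss = 1.0345² = 1.0703 m. (Since h₀ = 0.609 m < h_ss, the level will rise toward this value.)

1.07 m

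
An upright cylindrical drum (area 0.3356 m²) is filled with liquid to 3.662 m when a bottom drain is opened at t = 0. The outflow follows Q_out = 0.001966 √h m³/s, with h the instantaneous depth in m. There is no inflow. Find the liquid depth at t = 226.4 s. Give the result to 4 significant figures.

1.564 m

With no inflow, A dh/dt = −0.001966 √h.
This is separable: 2 d(√h)/dt = −0.001966/A, so √h = √h₀ − (0.001966/(2A)) t.
√h = √3.662 − 0.001966·226.4/(2·0.3356) = 1.91364 − 0.663144 = 1.25049.
h = 1.25049² = 1.56373 m.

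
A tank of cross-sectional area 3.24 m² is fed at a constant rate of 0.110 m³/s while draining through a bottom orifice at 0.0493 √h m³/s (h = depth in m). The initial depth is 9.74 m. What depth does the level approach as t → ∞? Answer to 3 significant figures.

A dh/dt = Q_in − 0.0493 √h. Steady state requires inflow = outflow:
Q_in = 0.0493 √h_ss ⇒ √h_ss = 0.110/0.0493 = 2.2312.
h_ss = 2.2312² = 4.9784 m. (Since h₀ = 9.74 m > h_ss, the level will fall toward this value.)

4.98 m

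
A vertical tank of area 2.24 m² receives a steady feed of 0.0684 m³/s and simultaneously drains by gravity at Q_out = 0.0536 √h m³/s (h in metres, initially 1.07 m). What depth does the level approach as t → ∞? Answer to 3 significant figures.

1.63 m

Mass balance (ρ constant): A dh/dt = Q_in − 0.0536 √h. At steady state dh/dt = 0:
Q_in = 0.0536 √h_ss ⇒ √h_ss = 0.0684/0.0536 = 1.2761.
h_ss = 1.2761² = 1.6285 m. (Since h₀ = 1.07 m < h_ss, the level will rise toward this value.)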